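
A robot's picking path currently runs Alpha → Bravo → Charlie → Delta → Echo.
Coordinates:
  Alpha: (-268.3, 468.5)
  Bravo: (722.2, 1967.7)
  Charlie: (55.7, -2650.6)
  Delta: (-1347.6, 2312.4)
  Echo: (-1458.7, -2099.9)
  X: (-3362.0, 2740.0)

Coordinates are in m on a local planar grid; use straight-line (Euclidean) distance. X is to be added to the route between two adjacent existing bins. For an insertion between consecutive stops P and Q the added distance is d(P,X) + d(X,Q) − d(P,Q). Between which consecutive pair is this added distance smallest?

between Delta and Echo

Added distance for inserting X between each consecutive pair:
Alpha–Bravo: 6197.8 m
Bravo–Charlie: 5873.2 m
Charlie–Delta: 3284.4 m
Delta–Echo: 2846.3 m
Smallest added distance is 2846.3 m, inserting between Delta and Echo.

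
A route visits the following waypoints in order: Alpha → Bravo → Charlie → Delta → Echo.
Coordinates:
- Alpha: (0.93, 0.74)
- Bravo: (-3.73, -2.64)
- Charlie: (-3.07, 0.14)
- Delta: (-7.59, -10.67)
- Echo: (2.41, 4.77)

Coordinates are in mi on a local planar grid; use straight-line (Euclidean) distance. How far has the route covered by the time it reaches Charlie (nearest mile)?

9 mi

Leg distances:
Alpha→Bravo: 5.8 mi  (cumulative 5.8 mi)
Bravo→Charlie: 2.9 mi  (cumulative 8.6 mi)
Cumulative distance at Charlie ≈ 9 mi.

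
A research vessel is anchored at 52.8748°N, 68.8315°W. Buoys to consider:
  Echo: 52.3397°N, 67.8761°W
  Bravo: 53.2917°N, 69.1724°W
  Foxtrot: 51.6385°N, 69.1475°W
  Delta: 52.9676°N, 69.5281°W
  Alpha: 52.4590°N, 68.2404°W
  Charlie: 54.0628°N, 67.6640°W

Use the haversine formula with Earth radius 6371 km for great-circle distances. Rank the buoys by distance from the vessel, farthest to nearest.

Computing each great-circle distance from 52.8748°N, 68.8315°W:
Charlie 54.0628°N, 67.6640°W: 153.0 km
Foxtrot 51.6385°N, 69.1475°W: 139.1 km
Echo 52.3397°N, 67.8761°W: 87.8 km
Alpha 52.4590°N, 68.2404°W: 61.0 km
Bravo 53.2917°N, 69.1724°W: 51.6 km
Delta 52.9676°N, 69.5281°W: 47.8 km

Charlie, Foxtrot, Echo, Alpha, Bravo, Delta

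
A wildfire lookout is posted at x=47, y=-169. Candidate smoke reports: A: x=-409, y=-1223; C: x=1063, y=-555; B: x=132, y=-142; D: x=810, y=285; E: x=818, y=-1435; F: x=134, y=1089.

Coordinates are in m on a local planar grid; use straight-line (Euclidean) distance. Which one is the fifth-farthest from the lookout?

D

Distance to each, sorted:
E: 1482.3 m
F: 1261.0 m
A: 1148.4 m
C: 1086.9 m
D: 887.9 m
B: 89.2 m
The fifth-farthest is D at 887.9 m.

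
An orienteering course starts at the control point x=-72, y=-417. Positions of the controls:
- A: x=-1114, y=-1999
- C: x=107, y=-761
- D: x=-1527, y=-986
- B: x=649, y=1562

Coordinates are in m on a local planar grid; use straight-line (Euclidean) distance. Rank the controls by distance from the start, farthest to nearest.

B, A, D, C

Distance from the start at x=-72, y=-417 to each:
B x=649, y=1562: 2106.2 m
A x=-1114, y=-1999: 1894.3 m
D x=-1527, y=-986: 1562.3 m
C x=107, y=-761: 387.8 m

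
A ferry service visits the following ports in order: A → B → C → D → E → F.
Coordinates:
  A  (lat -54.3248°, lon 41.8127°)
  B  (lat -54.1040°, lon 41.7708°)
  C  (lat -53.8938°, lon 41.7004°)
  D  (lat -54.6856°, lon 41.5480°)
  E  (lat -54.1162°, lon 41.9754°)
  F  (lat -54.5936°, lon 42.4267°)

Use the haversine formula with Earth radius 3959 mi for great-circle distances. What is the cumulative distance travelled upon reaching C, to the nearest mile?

30 mi

Leg distances:
A→B: 15.4 mi  (cumulative 15.4 mi)
B→C: 14.8 mi  (cumulative 30.2 mi)
Cumulative distance at C ≈ 30 mi.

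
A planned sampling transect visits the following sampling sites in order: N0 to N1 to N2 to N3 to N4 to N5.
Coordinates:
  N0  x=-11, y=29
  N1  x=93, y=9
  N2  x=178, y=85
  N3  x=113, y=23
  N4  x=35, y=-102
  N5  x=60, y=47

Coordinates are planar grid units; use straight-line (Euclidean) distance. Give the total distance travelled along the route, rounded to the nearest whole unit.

Leg distances:
N0→N1: 105.9  (cumulative 105.9)
N1→N2: 114.0  (cumulative 219.9)
N2→N3: 89.8  (cumulative 309.8)
N3→N4: 147.3  (cumulative 457.1)
N4→N5: 151.1  (cumulative 608.2)
Total route length ≈ 608.

608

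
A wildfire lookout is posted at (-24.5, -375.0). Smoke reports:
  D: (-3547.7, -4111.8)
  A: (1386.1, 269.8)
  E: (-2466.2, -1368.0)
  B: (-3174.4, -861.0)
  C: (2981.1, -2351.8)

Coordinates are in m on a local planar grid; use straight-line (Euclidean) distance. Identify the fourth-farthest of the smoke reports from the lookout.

Distance to each, sorted:
D: 5135.8 m
C: 3597.4 m
B: 3187.2 m
E: 2635.9 m
A: 1551.0 m
The fourth-farthest is E at 2635.9 m.

E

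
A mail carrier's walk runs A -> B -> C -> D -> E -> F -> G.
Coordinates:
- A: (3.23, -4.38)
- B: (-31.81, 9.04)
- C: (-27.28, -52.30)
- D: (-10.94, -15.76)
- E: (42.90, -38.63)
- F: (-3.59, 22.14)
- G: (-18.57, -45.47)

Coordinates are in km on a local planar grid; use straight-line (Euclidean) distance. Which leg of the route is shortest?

Leg distances:
A→B: 37.5 km
B→C: 61.5 km
C→D: 40.0 km
D→E: 58.5 km
E→F: 76.5 km
F→G: 69.2 km
The shortest leg is A–B at 37.5 km.

A–B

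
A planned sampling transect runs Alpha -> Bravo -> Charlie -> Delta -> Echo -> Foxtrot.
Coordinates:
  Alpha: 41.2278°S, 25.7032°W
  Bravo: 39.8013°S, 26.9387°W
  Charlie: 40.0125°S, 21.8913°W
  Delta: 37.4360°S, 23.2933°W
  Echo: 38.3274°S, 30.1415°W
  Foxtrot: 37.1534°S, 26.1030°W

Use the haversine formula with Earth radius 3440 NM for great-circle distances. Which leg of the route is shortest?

Alpha–Bravo

Leg distances:
Alpha→Bravo: 102.5 NM
Bravo→Charlie: 232.8 NM
Charlie→Delta: 168.0 NM
Delta→Echo: 328.8 NM
Echo→Foxtrot: 204.3 NM
The shortest leg is Alpha–Bravo at 102.5 NM.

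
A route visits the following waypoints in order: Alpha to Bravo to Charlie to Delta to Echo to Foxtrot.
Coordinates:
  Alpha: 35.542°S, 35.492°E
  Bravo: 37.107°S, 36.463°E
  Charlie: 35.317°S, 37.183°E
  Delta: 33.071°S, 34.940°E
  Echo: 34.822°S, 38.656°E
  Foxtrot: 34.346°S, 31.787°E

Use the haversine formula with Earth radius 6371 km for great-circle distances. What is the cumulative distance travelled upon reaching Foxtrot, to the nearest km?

Leg distances:
Alpha→Bravo: 194.5 km  (cumulative 194.5 km)
Bravo→Charlie: 209.3 km  (cumulative 403.8 km)
Charlie→Delta: 323.9 km  (cumulative 727.7 km)
Delta→Echo: 394.2 km  (cumulative 1121.9 km)
Echo→Foxtrot: 630.9 km  (cumulative 1752.8 km)
Cumulative distance at Foxtrot ≈ 1753 km.

1753 km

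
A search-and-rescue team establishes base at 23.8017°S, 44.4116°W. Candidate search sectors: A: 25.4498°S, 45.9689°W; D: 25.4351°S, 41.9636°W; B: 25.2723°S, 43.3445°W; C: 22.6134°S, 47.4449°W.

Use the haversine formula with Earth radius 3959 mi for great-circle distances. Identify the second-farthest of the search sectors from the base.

Distances from the base (23.8017°S, 44.4116°W):
C: 209.4 mi
D: 190.7 mi
A: 150.1 mi
B: 121.8 mi
The second-farthest is D at 190.7 mi.

D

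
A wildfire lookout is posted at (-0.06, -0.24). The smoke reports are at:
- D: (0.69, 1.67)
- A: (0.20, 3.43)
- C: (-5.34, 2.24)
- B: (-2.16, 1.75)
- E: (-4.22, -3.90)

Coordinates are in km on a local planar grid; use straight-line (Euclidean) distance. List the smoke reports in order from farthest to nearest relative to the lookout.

Distance from the lookout at (-0.06, -0.24) to each:
C (-5.34, 2.24): 5.8 km
E (-4.22, -3.90): 5.5 km
A (0.20, 3.43): 3.7 km
B (-2.16, 1.75): 2.9 km
D (0.69, 1.67): 2.1 km

C, E, A, B, D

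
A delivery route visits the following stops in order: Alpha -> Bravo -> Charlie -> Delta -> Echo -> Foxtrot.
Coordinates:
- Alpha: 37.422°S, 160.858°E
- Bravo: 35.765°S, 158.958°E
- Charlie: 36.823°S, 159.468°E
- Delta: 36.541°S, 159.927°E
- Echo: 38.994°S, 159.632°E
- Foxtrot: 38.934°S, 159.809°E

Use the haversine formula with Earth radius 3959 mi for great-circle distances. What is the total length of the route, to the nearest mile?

Leg distances:
Alpha→Bravo: 155.6 mi  (cumulative 155.6 mi)
Bravo→Charlie: 78.4 mi  (cumulative 234.0 mi)
Charlie→Delta: 32.0 mi  (cumulative 266.1 mi)
Delta→Echo: 170.3 mi  (cumulative 436.3 mi)
Echo→Foxtrot: 10.4 mi  (cumulative 446.7 mi)
Total route length ≈ 447 mi.

447 mi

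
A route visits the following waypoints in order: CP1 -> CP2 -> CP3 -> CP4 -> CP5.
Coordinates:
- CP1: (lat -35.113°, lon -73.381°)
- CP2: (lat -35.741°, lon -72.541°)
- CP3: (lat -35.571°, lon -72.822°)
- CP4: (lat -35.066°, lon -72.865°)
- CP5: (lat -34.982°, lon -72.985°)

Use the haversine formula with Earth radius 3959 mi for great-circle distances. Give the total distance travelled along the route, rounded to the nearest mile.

128 mi

Leg distances:
CP1→CP2: 64.2 mi  (cumulative 64.2 mi)
CP2→CP3: 19.7 mi  (cumulative 83.9 mi)
CP3→CP4: 35.0 mi  (cumulative 118.8 mi)
CP4→CP5: 8.9 mi  (cumulative 127.8 mi)
Total route length ≈ 128 mi.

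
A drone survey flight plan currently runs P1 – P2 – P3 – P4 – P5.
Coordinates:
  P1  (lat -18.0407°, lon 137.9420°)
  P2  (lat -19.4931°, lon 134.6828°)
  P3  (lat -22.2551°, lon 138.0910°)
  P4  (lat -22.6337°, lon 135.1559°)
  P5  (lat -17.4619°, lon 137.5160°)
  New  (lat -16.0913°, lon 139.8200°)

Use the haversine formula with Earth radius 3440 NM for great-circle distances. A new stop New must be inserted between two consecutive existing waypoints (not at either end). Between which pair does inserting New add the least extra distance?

Added distance for inserting New between each consecutive pair:
P1–P2: 312.0 NM
P2–P3: 487.4 NM
P3–P4: 691.6 NM
P4–P5: 291.4 NM
Smallest added distance is 291.4 NM, inserting between P4 and P5.

between P4 and P5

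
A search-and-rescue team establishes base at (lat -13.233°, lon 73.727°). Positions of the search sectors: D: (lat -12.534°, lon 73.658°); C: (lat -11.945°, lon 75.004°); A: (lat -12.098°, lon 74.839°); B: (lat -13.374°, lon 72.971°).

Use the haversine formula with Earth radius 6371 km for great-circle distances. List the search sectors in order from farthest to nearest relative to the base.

Distance from the base at (lat -13.233°, lon 73.727°) to each:
C (lat -11.945°, lon 75.004°): 199.3 km
A (lat -12.098°, lon 74.839°): 174.6 km
B (lat -13.374°, lon 72.971°): 83.3 km
D (lat -12.534°, lon 73.658°): 78.1 km

C, A, B, D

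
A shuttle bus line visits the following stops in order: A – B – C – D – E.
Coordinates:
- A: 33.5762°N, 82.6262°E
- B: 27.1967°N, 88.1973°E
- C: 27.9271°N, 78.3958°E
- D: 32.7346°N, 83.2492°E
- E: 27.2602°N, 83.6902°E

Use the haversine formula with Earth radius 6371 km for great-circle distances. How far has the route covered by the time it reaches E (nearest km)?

Leg distances:
A→B: 887.8 km  (cumulative 887.8 km)
B→C: 969.3 km  (cumulative 1857.1 km)
C→D: 708.8 km  (cumulative 2565.9 km)
D→E: 610.2 km  (cumulative 3176.1 km)
Cumulative distance at E ≈ 3176 km.

3176 km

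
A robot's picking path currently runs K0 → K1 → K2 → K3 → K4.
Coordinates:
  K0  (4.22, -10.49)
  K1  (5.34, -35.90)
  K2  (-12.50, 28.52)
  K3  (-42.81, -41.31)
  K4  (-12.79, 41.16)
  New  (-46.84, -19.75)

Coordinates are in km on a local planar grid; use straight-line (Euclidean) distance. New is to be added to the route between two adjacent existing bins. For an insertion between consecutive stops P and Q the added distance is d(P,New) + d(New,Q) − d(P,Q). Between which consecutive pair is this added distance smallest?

between K3 and K4

Added distance for inserting New between each consecutive pair:
K0–K1: 81.1 km
K1–K2: 47.0 km
K2–K3: 5.0 km
K3–K4: 4.0 km
Smallest added distance is 4.0 km, inserting between K3 and K4.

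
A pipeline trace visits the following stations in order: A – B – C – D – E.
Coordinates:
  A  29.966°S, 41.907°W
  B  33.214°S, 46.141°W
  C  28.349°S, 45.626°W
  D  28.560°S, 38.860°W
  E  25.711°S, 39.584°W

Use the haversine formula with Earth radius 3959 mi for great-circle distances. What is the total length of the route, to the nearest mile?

Leg distances:
A→B: 335.3 mi  (cumulative 335.3 mi)
B→C: 337.5 mi  (cumulative 672.9 mi)
C→D: 411.2 mi  (cumulative 1084.1 mi)
D→E: 201.8 mi  (cumulative 1285.9 mi)
Total route length ≈ 1286 mi.

1286 mi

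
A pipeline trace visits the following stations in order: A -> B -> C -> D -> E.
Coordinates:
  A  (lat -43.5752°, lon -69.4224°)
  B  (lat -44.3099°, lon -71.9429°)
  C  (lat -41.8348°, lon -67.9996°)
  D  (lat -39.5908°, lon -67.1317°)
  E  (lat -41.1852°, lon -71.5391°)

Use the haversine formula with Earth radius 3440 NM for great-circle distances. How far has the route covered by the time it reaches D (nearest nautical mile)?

486 NM

Leg distances:
A→B: 117.5 NM  (cumulative 117.5 NM)
B→C: 228.0 NM  (cumulative 345.5 NM)
C→D: 140.4 NM  (cumulative 485.9 NM)
Cumulative distance at D ≈ 486 NM.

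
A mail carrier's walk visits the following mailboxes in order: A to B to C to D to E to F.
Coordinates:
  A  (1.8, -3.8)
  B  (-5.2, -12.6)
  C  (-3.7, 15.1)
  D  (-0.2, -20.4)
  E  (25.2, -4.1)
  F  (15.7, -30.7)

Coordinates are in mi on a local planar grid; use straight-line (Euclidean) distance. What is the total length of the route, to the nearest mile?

133 mi

Leg distances:
A→B: 11.2 mi  (cumulative 11.2 mi)
B→C: 27.7 mi  (cumulative 39.0 mi)
C→D: 35.7 mi  (cumulative 74.7 mi)
D→E: 30.2 mi  (cumulative 104.8 mi)
E→F: 28.2 mi  (cumulative 133.1 mi)
Total route length ≈ 133 mi.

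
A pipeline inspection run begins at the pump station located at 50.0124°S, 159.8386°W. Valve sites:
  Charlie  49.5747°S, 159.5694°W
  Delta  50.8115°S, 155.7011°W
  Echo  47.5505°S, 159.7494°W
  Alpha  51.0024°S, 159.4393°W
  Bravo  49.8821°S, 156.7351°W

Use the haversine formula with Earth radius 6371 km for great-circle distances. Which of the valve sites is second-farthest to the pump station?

Distances from the pump station (50.0124°S, 159.8386°W):
Delta: 306.3 km
Echo: 273.8 km
Bravo: 222.5 km
Alpha: 113.6 km
Charlie: 52.4 km
The second-farthest is Echo at 273.8 km.

Echo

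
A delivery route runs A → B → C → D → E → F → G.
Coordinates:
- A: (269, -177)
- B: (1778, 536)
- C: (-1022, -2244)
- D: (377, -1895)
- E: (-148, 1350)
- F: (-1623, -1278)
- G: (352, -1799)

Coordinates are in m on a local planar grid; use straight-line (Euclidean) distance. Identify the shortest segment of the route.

Leg distances:
A→B: 1669.0 m
B→C: 3945.7 m
C→D: 1441.9 m
D→E: 3287.2 m
E→F: 3013.6 m
F→G: 2042.6 m
The shortest leg is C–D at 1441.9 m.

C–D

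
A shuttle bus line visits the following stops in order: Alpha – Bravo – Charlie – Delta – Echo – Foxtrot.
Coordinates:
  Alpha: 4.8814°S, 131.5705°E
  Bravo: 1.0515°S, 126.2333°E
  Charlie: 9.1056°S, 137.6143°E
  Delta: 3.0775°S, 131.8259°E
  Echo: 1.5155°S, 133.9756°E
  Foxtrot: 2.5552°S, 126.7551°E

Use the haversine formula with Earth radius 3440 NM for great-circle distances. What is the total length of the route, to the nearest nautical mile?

2326 NM

Leg distances:
Alpha→Bravo: 394.0 NM  (cumulative 394.0 NM)
Bravo→Charlie: 834.4 NM  (cumulative 1228.4 NM)
Charlie→Delta: 500.3 NM  (cumulative 1728.7 NM)
Delta→Echo: 159.5 NM  (cumulative 1888.2 NM)
Echo→Foxtrot: 437.7 NM  (cumulative 2325.9 NM)
Total route length ≈ 2326 NM.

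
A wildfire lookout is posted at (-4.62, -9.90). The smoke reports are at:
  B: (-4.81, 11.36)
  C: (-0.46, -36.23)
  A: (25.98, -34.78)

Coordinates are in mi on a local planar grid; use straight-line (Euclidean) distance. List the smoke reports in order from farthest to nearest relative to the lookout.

Computing each straight-line distance from (-4.62, -9.90):
A (25.98, -34.78): 39.4 mi
C (-0.46, -36.23): 26.7 mi
B (-4.81, 11.36): 21.3 mi

A, C, B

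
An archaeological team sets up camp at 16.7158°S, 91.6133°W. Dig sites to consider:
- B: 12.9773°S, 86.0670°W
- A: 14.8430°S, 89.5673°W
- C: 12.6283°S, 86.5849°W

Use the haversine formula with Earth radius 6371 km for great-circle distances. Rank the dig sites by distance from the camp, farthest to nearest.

Computing each great-circle distance from 16.7158°S, 91.6133°W:
B 12.9773°S, 86.0670°W: 726.6 km
C 12.6283°S, 86.5849°W: 706.4 km
A 14.8430°S, 89.5673°W: 302.1 km

B, C, A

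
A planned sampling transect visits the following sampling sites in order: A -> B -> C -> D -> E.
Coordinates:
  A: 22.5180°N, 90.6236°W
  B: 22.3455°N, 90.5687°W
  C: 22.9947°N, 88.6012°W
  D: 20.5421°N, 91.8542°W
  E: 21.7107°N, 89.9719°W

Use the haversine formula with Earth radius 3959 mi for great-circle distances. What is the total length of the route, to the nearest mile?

560 mi

Leg distances:
A→B: 12.4 mi  (cumulative 12.4 mi)
B→C: 133.2 mi  (cumulative 145.6 mi)
C→D: 268.9 mi  (cumulative 414.5 mi)
D→E: 145.7 mi  (cumulative 560.2 mi)
Total route length ≈ 560 mi.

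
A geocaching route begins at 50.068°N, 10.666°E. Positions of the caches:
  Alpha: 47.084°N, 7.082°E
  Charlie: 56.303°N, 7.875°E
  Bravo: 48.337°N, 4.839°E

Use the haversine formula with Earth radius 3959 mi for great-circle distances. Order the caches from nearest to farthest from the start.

Distance from the start at 50.068°N, 10.666°E to each:
Alpha 47.084°N, 7.082°E: 263.3 mi
Bravo 48.337°N, 4.839°E: 288.9 mi
Charlie 56.303°N, 7.875°E: 446.0 mi

Alpha, Bravo, Charlie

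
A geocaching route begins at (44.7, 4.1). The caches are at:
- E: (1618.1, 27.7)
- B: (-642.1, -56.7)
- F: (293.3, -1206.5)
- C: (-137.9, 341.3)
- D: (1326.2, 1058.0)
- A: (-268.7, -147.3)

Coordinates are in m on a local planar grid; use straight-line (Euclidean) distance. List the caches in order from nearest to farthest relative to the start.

Distance from the start at (44.7, 4.1) to each:
A (-268.7, -147.3): 348.1 m
C (-137.9, 341.3): 383.5 m
B (-642.1, -56.7): 689.5 m
F (293.3, -1206.5): 1235.9 m
E (1618.1, 27.7): 1573.6 m
D (1326.2, 1058.0): 1659.2 m

A, C, B, F, E, D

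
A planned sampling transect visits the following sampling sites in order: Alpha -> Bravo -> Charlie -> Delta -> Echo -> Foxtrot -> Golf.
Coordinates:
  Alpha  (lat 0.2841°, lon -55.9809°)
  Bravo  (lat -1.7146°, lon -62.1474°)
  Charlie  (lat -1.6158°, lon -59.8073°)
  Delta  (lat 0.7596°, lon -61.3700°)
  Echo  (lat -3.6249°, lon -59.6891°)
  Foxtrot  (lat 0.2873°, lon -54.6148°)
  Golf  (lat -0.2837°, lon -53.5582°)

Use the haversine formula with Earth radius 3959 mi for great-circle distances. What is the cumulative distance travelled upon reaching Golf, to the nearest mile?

Leg distances:
Alpha→Bravo: 447.9 mi  (cumulative 447.9 mi)
Bravo→Charlie: 161.8 mi  (cumulative 609.6 mi)
Charlie→Delta: 196.5 mi  (cumulative 806.1 mi)
Delta→Echo: 324.4 mi  (cumulative 1130.5 mi)
Echo→Foxtrot: 442.6 mi  (cumulative 1573.1 mi)
Foxtrot→Golf: 83.0 mi  (cumulative 1656.1 mi)
Cumulative distance at Golf ≈ 1656 mi.

1656 mi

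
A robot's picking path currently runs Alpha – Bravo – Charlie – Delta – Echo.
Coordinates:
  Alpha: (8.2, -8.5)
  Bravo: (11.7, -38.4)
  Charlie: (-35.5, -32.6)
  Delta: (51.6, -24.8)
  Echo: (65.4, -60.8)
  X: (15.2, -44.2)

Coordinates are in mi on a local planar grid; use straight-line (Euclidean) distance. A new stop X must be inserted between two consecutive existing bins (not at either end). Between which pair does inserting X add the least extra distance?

between Charlie and Delta

Added distance for inserting X between each consecutive pair:
Alpha–Bravo: 13.0 mi
Bravo–Charlie: 11.2 mi
Charlie–Delta: 5.8 mi
Delta–Echo: 55.6 mi
Smallest added distance is 5.8 mi, inserting between Charlie and Delta.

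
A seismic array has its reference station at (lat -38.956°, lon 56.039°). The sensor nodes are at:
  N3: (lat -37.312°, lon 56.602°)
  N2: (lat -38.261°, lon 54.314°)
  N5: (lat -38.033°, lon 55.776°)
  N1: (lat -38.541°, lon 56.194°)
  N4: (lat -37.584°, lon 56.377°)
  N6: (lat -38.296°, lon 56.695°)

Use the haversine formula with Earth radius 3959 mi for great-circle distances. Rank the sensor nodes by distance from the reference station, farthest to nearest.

Computing each great-circle distance from (lat -38.956°, lon 56.039°):
N3 (lat -37.312°, lon 56.602°): 117.6 mi
N2 (lat -38.261°, lon 54.314°): 104.8 mi
N4 (lat -37.584°, lon 56.377°): 96.6 mi
N5 (lat -38.033°, lon 55.776°): 65.3 mi
N6 (lat -38.296°, lon 56.695°): 57.7 mi
N1 (lat -38.541°, lon 56.194°): 29.9 mi

N3, N2, N4, N5, N6, N1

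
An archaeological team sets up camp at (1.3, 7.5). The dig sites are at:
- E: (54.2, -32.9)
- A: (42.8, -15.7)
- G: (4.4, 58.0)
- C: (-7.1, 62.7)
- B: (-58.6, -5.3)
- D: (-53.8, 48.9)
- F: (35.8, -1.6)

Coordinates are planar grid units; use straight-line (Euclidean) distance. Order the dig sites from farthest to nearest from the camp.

D, E, B, C, G, A, F

Distance from the camp at (1.3, 7.5) to each:
D (-53.8, 48.9): 68.9
E (54.2, -32.9): 66.6
B (-58.6, -5.3): 61.3
C (-7.1, 62.7): 55.8
G (4.4, 58.0): 50.6
A (42.8, -15.7): 47.5
F (35.8, -1.6): 35.7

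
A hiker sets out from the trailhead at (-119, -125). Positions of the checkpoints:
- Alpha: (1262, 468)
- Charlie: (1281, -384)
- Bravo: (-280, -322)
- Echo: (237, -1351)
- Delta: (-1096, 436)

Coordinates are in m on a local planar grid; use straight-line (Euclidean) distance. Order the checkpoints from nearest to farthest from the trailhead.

Distances from the trailhead:
Bravo (-280, -322): 254.4 m
Delta (-1096, 436): 1126.6 m
Echo (237, -1351): 1276.6 m
Charlie (1281, -384): 1423.8 m
Alpha (1262, 468): 1502.9 m

Bravo, Delta, Echo, Charlie, Alpha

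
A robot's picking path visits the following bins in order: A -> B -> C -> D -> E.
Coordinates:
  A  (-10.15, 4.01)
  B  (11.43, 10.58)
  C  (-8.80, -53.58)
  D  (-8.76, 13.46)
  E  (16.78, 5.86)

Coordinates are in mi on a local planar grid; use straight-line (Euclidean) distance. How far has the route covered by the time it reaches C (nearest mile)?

Leg distances:
A→B: 22.6 mi  (cumulative 22.6 mi)
B→C: 67.3 mi  (cumulative 89.8 mi)
Cumulative distance at C ≈ 90 mi.

90 mi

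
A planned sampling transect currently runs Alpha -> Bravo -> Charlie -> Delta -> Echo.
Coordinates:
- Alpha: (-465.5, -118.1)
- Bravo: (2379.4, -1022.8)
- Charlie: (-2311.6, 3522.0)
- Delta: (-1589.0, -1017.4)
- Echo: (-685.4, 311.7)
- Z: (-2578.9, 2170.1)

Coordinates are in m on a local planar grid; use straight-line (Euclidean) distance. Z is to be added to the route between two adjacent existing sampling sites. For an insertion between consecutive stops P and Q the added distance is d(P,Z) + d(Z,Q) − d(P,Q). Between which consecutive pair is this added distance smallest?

between Charlie and Delta

Added distance for inserting Z between each consecutive pair:
Alpha–Bravo: 6027.0 m
Bravo–Charlie: 744.0 m
Charlie–Delta: 119.2 m
Delta–Echo: 4383.6 m
Smallest added distance is 119.2 m, inserting between Charlie and Delta.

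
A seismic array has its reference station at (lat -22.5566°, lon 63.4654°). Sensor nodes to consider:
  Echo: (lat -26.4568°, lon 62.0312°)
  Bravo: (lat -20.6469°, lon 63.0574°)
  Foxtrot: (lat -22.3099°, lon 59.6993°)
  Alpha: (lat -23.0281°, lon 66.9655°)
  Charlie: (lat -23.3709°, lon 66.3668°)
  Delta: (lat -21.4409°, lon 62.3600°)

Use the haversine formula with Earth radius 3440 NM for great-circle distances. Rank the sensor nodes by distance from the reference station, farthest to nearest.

Echo, Foxtrot, Alpha, Charlie, Bravo, Delta

Computing each great-circle distance from (lat -22.5566°, lon 63.4654°):
Echo (lat -26.4568°, lon 62.0312°): 246.9 NM
Foxtrot (lat -22.3099°, lon 59.6993°): 209.5 NM
Alpha (lat -23.0281°, lon 66.9655°): 195.8 NM
Charlie (lat -23.3709°, lon 66.3668°): 167.7 NM
Bravo (lat -20.6469°, lon 63.0574°): 116.9 NM
Delta (lat -21.4409°, lon 62.3600°): 91.0 NM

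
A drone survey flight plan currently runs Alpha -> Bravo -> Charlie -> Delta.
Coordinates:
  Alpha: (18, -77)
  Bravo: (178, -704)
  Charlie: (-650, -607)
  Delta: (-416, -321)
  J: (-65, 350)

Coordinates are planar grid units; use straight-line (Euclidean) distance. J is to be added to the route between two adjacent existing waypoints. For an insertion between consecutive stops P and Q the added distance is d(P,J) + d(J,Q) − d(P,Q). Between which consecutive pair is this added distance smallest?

Added distance for inserting J between each consecutive pair:
Alpha–Bravo: 869.5
Bravo–Charlie: 1369.6
Charlie–Delta: 1509.4
Smallest added distance is 869.5, inserting between Alpha and Bravo.

between Alpha and Bravo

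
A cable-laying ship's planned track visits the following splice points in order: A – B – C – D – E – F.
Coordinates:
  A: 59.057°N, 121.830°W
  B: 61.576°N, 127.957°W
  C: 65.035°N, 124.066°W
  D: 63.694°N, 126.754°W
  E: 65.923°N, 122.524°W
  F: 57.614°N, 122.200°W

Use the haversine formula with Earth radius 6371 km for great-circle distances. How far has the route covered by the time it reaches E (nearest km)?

Leg distances:
A→B: 438.2 km  (cumulative 438.2 km)
B→C: 430.8 km  (cumulative 869.0 km)
C→D: 197.3 km  (cumulative 1066.3 km)
D→E: 318.5 km  (cumulative 1384.8 km)
Cumulative distance at E ≈ 1385 km.

1385 km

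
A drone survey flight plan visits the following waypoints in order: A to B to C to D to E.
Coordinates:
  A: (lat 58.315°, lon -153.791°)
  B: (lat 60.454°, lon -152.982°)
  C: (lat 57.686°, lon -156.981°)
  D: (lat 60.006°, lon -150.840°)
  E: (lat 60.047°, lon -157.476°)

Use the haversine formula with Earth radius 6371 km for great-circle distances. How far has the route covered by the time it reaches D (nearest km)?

Leg distances:
A→B: 242.2 km  (cumulative 242.2 km)
B→C: 383.2 km  (cumulative 625.4 km)
C→D: 437.2 km  (cumulative 1062.6 km)
Cumulative distance at D ≈ 1063 km.

1063 km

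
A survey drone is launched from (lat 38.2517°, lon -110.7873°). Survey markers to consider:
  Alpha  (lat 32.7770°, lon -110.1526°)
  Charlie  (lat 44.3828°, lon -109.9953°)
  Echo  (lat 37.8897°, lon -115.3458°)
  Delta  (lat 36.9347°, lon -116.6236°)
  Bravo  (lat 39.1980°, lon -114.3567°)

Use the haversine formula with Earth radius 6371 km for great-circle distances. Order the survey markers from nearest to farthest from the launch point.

Distance from the launch point at (lat 38.2517°, lon -110.7873°) to each:
Bravo (lat 39.1980°, lon -114.3567°): 327.0 km
Echo (lat 37.8897°, lon -115.3458°): 401.0 km
Delta (lat 36.9347°, lon -116.6236°): 534.6 km
Alpha (lat 32.7770°, lon -110.1526°): 611.5 km
Charlie (lat 44.3828°, lon -109.9953°): 684.9 km

Bravo, Echo, Delta, Alpha, Charlie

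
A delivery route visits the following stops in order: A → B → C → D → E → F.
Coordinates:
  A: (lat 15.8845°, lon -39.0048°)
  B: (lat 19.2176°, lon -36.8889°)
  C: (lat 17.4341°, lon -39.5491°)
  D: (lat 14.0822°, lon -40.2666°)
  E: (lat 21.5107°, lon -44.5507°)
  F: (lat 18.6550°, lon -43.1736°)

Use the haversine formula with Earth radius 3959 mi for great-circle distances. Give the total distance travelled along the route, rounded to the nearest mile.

1521 mi

Leg distances:
A→B: 269.2 mi  (cumulative 269.2 mi)
B→C: 213.6 mi  (cumulative 482.8 mi)
C→D: 236.5 mi  (cumulative 719.3 mi)
D→E: 585.5 mi  (cumulative 1304.7 mi)
E→F: 216.6 mi  (cumulative 1521.3 mi)
Total route length ≈ 1521 mi.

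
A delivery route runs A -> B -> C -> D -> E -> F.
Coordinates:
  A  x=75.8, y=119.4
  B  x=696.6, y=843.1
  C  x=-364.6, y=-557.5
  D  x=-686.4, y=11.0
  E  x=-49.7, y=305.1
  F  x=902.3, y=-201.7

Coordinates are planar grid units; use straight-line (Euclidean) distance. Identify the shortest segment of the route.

C–D

Leg distances:
A→B: 953.5
B→C: 1757.2
C→D: 653.3
D→E: 701.3
E→F: 1078.5
The shortest leg is C–D at 653.3.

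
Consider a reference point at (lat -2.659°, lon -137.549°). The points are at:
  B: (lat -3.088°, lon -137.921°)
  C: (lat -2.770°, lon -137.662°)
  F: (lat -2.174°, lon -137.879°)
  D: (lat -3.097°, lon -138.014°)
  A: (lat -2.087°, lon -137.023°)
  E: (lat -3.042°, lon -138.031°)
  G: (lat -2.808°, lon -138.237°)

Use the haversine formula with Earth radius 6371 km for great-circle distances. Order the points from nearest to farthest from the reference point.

Distances from the reference point:
C (lat -2.770°, lon -137.662°): 17.6 km
B (lat -3.088°, lon -137.921°): 63.1 km
F (lat -2.174°, lon -137.879°): 65.2 km
E (lat -3.042°, lon -138.031°): 68.4 km
D (lat -3.097°, lon -138.014°): 71.0 km
G (lat -2.808°, lon -138.237°): 78.2 km
A (lat -2.087°, lon -137.023°): 86.4 km

C, B, F, E, D, G, A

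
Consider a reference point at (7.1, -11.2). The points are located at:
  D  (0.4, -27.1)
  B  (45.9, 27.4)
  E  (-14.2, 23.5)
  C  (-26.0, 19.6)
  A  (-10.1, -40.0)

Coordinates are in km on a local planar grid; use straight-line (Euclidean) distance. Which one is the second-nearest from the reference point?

Distances from the reference point ((7.1, -11.2)):
D: 17.3 km
A: 33.5 km
E: 40.7 km
C: 45.2 km
B: 54.7 km
The second-nearest is A at 33.5 km.

A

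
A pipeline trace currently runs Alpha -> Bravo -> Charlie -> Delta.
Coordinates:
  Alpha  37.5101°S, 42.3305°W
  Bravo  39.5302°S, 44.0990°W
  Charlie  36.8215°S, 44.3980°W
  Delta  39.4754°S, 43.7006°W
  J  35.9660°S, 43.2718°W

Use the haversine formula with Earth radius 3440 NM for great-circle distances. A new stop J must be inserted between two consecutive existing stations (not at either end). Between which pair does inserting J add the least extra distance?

between Charlie and Delta

Added distance for inserting J between each consecutive pair:
Alpha–Bravo: 173.7 NM
Bravo–Charlie: 129.2 NM
Charlie–Delta: 123.8 NM
Smallest added distance is 123.8 NM, inserting between Charlie and Delta.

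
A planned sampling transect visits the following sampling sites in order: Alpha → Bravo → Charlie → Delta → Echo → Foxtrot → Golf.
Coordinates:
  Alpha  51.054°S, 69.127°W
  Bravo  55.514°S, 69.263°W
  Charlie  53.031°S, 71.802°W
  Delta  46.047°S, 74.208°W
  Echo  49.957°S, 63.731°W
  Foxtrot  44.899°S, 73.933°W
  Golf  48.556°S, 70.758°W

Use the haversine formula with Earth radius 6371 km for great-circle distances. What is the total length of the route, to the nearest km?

Leg distances:
Alpha→Bravo: 496.0 km  (cumulative 496.0 km)
Bravo→Charlie: 321.5 km  (cumulative 817.5 km)
Charlie→Delta: 795.6 km  (cumulative 1613.2 km)
Delta→Echo: 891.4 km  (cumulative 2504.6 km)
Echo→Foxtrot: 950.1 km  (cumulative 3454.7 km)
Foxtrot→Golf: 473.1 km  (cumulative 3927.8 km)
Total route length ≈ 3928 km.

3928 km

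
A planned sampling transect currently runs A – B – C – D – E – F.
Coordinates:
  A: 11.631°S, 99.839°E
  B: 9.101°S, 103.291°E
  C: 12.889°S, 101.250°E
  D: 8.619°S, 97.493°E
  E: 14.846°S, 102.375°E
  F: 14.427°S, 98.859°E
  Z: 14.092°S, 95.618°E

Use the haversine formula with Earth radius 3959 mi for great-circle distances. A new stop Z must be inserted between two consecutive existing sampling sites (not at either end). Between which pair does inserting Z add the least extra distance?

Added distance for inserting Z between each consecutive pair:
A–B: 662.0 mi
B–C: 714.6 mi
C–D: 396.4 mi
D–E: 311.7 mi
E–F: 436.5 mi
Smallest added distance is 311.7 mi, inserting between D and E.

between D and E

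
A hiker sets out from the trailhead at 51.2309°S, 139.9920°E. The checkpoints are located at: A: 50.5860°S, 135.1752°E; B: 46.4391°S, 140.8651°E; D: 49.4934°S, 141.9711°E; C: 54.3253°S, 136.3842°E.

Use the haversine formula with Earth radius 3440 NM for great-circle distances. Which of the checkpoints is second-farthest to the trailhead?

C

Distances from the trailhead (51.2309°S, 139.9920°E):
B: 289.8 NM
C: 227.3 NM
A: 186.4 NM
D: 128.9 NM
The second-farthest is C at 227.3 NM.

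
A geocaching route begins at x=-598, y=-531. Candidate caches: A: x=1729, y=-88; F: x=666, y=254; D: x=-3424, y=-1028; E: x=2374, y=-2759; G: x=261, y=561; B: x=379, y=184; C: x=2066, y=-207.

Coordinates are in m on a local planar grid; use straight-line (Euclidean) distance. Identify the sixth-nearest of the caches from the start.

Distance to each, sorted:
B: 1210.7 m
G: 1389.4 m
F: 1487.9 m
A: 2368.8 m
C: 2683.6 m
D: 2869.4 m
E: 3714.4 m
The sixth-nearest is D at 2869.4 m.

D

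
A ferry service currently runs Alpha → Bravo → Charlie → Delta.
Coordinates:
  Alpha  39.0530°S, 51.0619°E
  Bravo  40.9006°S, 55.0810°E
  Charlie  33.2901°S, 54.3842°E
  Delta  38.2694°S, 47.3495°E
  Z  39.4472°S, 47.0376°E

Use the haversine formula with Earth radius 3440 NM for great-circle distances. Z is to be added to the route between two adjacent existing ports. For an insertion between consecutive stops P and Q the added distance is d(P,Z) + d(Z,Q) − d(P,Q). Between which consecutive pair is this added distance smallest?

Added distance for inserting Z between each consecutive pair:
Alpha–Bravo: 352.0 NM
Bravo–Charlie: 433.1 NM
Charlie–Delta: 130.0 NM
Smallest added distance is 130.0 NM, inserting between Charlie and Delta.

between Charlie and Delta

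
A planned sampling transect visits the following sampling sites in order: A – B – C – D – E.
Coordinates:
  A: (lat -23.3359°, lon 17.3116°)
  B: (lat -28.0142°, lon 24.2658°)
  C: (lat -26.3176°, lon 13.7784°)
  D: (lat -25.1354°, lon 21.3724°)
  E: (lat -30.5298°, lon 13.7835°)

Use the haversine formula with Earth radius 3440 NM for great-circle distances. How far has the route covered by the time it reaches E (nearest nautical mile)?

1972 NM

Leg distances:
A→B: 469.4 NM  (cumulative 469.4 NM)
B→C: 569.2 NM  (cumulative 1038.6 NM)
C→D: 416.8 NM  (cumulative 1455.3 NM)
D→E: 516.7 NM  (cumulative 1972.0 NM)
Cumulative distance at E ≈ 1972 NM.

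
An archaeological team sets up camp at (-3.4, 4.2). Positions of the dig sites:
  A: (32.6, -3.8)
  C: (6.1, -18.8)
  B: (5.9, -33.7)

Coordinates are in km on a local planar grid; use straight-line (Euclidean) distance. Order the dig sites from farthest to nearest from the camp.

B, A, C

Computing each straight-line distance from (-3.4, 4.2):
B (5.9, -33.7): 39.0 km
A (32.6, -3.8): 36.9 km
C (6.1, -18.8): 24.9 km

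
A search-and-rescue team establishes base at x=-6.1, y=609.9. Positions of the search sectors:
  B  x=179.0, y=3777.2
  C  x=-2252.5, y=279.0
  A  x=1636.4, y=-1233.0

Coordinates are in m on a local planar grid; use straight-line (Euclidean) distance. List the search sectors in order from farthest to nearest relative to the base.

Distances from the base:
B x=179.0, y=3777.2: 3172.7 m
A x=1636.4, y=-1233.0: 2468.6 m
C x=-2252.5, y=279.0: 2270.6 m

B, A, C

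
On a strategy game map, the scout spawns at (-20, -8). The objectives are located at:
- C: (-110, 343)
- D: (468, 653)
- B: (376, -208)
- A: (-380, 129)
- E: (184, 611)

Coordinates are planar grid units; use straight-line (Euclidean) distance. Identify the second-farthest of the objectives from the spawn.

E

Distance to each, sorted:
D: 821.6
E: 651.7
B: 443.6
A: 385.2
C: 362.4
The second-farthest is E at 651.7.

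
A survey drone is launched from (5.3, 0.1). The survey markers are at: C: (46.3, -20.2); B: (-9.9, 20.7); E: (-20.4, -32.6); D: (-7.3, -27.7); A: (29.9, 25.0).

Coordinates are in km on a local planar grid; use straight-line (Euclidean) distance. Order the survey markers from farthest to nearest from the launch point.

C, E, A, D, B

Computing each straight-line distance from (5.3, 0.1):
C (46.3, -20.2): 45.8 km
E (-20.4, -32.6): 41.6 km
A (29.9, 25.0): 35.0 km
D (-7.3, -27.7): 30.5 km
B (-9.9, 20.7): 25.6 km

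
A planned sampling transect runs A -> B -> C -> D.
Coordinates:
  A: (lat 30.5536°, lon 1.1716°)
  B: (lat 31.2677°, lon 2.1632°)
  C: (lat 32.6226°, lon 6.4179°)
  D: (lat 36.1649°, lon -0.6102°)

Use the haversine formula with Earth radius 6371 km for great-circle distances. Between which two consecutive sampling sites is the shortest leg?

A–B

Leg distances:
A→B: 123.5 km
B→C: 428.7 km
C→D: 755.3 km
The shortest leg is A–B at 123.5 km.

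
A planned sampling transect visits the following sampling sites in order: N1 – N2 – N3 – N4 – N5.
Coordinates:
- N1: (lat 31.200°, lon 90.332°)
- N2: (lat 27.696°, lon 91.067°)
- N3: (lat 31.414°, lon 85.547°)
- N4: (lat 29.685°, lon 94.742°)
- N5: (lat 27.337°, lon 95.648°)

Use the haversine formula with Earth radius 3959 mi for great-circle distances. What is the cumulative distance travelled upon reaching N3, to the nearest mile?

666 mi

Leg distances:
N1→N2: 246.1 mi  (cumulative 246.1 mi)
N2→N3: 419.5 mi  (cumulative 665.6 mi)
Cumulative distance at N3 ≈ 666 mi.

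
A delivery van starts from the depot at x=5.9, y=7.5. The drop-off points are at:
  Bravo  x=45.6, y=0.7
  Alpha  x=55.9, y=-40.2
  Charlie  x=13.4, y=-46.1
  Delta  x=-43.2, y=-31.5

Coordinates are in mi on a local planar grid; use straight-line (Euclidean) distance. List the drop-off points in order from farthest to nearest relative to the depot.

Alpha, Delta, Charlie, Bravo

Computing each straight-line distance from x=5.9, y=7.5:
Alpha x=55.9, y=-40.2: 69.1 mi
Delta x=-43.2, y=-31.5: 62.7 mi
Charlie x=13.4, y=-46.1: 54.1 mi
Bravo x=45.6, y=0.7: 40.3 mi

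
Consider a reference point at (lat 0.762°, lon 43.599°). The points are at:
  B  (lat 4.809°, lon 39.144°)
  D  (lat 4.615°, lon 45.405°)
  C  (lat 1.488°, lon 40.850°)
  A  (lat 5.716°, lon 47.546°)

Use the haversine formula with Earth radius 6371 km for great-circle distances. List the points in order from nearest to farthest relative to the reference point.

C, D, B, A

Computing each great-circle distance from (lat 0.762°, lon 43.599°):
C (lat 1.488°, lon 40.850°): 316.1 km
D (lat 4.615°, lon 45.405°): 473.1 km
B (lat 4.809°, lon 39.144°): 668.7 km
A (lat 5.716°, lon 47.546°): 703.8 km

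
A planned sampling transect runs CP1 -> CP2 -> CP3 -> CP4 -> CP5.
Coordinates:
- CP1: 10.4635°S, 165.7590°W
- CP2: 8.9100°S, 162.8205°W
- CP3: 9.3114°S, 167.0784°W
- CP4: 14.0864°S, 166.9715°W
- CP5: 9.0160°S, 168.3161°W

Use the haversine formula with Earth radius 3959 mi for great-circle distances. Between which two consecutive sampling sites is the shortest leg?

CP1–CP2

Leg distances:
CP1→CP2: 227.1 mi
CP2→CP3: 291.8 mi
CP3→CP4: 330.0 mi
CP4→CP5: 362.0 mi
The shortest leg is CP1–CP2 at 227.1 mi.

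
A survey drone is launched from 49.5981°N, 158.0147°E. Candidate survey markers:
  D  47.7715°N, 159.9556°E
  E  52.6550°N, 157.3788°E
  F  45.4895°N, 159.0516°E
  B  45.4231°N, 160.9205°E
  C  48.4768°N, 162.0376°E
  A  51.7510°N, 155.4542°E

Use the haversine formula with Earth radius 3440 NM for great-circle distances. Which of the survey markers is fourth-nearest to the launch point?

Distances from the launch point (49.5981°N, 158.0147°E):
D: 134.0 NM
A: 161.8 NM
C: 172.0 NM
E: 185.1 NM
F: 250.2 NM
B: 276.9 NM
The fourth-nearest is E at 185.1 NM.

E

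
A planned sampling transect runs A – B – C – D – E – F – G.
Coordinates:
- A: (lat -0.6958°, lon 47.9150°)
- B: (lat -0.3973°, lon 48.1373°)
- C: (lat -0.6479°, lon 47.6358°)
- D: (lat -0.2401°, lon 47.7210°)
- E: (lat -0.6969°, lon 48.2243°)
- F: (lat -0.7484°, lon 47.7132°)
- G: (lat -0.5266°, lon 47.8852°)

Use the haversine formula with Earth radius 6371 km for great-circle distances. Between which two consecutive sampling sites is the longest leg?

Leg distances:
A→B: 41.4 km
B→C: 62.3 km
C→D: 46.3 km
D→E: 75.6 km
E→F: 57.1 km
F→G: 31.2 km
The longest leg is D–E at 75.6 km.

D–E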